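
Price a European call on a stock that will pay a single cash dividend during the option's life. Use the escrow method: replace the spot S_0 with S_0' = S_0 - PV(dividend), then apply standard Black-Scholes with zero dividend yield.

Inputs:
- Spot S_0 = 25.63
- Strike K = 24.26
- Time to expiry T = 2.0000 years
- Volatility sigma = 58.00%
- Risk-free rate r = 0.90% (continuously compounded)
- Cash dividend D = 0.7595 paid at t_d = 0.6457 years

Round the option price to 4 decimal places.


PV(D) = D * exp(-r * t_d) = 0.7595 * 0.99420555 = 0.75509912
S_0' = S_0 - PV(D) = 25.6300 - 0.75509912 = 24.87490088
d1 = (ln(S_0'/K) + (r + sigma^2/2)*T) / (sigma*sqrt(T)) = 0.46258242
d2 = d1 - sigma*sqrt(T) = -0.35766144
exp(-rT) = 0.98216103
N(d1) = 0.67816814; N(d2) = 0.36029835
C = S_0' * N(d1) - K * exp(-rT) * N(d2) = 24.87490088 * 0.67816814 - 24.2600 * 0.98216103 * 0.36029835 = 8.2845

Answer: Price = 8.2845


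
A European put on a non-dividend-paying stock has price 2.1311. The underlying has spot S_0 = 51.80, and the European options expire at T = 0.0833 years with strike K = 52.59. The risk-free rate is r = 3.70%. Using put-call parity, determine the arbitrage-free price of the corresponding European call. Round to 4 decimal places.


Put-call parity: C - P = S_0 * exp(-qT) - K * exp(-rT).
S_0 * exp(-qT) = 51.8000 * 1.00000000 = 51.80000000
K * exp(-rT) = 52.5900 * 0.99692264 = 52.42816189
C = P + S*exp(-qT) - K*exp(-rT)
C = 2.1311 + 51.80000000 - 52.42816189 = 1.5029

Answer: Call price = 1.5029


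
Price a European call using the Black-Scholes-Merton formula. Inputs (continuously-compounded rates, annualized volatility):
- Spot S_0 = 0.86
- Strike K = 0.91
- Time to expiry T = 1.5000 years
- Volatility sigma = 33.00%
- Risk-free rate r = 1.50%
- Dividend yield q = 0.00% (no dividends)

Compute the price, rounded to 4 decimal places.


Answer: Price = 0.1257

Derivation:
d1 = (ln(S/K) + (r - q + 0.5*sigma^2) * T) / (sigma * sqrt(T)) = 0.11792880
d2 = d1 - sigma * sqrt(T) = -0.28623700
exp(-rT) = 0.97775124; exp(-qT) = 1.00000000
C = S_0 * exp(-qT) * N(d1) - K * exp(-rT) * N(d2)
N(d1) = 0.54693796; N(d2) = 0.38734830
C = 0.8600 * 1.00000000 * 0.54693796 - 0.9100 * 0.97775124 * 0.38734830 = 0.1257


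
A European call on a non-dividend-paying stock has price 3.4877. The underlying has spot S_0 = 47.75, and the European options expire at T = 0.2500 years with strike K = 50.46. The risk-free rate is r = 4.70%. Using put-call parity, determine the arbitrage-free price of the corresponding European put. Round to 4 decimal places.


Put-call parity: C - P = S_0 * exp(-qT) - K * exp(-rT).
S_0 * exp(-qT) = 47.7500 * 1.00000000 = 47.75000000
K * exp(-rT) = 50.4600 * 0.98831876 = 49.87056471
P = C - S*exp(-qT) + K*exp(-rT)
P = 3.4877 - 47.75000000 + 49.87056471 = 5.6083

Answer: Put price = 5.6083


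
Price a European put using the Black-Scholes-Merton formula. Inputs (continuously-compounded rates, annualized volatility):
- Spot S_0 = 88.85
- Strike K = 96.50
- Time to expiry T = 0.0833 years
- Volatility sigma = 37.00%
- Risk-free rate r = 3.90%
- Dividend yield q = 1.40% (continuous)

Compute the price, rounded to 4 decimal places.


Answer: Price = 8.7249

Derivation:
d1 = (ln(S/K) + (r - q + 0.5*sigma^2) * T) / (sigma * sqrt(T)) = -0.70053530
d2 = d1 - sigma * sqrt(T) = -0.80732373
exp(-rT) = 0.99675657; exp(-qT) = 0.99883448
P = K * exp(-rT) * N(-d2) - S_0 * exp(-qT) * N(-d1)
N(-d1) = 0.75820347; N(-d2) = 0.79026000
P = 96.5000 * 0.99675657 * 0.79026000 - 88.8500 * 0.99883448 * 0.75820347 = 8.7249


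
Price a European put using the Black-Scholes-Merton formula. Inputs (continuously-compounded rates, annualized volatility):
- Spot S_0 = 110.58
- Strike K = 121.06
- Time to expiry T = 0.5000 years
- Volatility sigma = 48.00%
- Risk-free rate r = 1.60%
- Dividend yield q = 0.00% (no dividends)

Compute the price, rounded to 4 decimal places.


Answer: Price = 20.7531

Derivation:
d1 = (ln(S/K) + (r - q + 0.5*sigma^2) * T) / (sigma * sqrt(T)) = -0.07350095
d2 = d1 - sigma * sqrt(T) = -0.41291220
exp(-rT) = 0.99203191; exp(-qT) = 1.00000000
P = K * exp(-rT) * N(-d2) - S_0 * exp(-qT) * N(-d1)
N(-d1) = 0.52929626; N(-d2) = 0.66016453
P = 121.0600 * 0.99203191 * 0.66016453 - 110.5800 * 1.00000000 * 0.52929626 = 20.7531


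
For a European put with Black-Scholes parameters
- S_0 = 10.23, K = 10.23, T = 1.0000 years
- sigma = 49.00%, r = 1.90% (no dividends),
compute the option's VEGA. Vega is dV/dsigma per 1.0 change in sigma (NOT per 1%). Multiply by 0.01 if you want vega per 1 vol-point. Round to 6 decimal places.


d1 = 0.2837755102; d2 = -0.2062244898
phi(d1) = 0.3831982486; exp(-qT) = 1.0000000000; exp(-rT) = 0.9811793622
Vega = S * exp(-qT) * phi(d1) * sqrt(T) = 10.2300 * 1.0000000000 * 0.3831982486 * 1.0000000000 = 3.920118

Answer: Vega = 3.920118


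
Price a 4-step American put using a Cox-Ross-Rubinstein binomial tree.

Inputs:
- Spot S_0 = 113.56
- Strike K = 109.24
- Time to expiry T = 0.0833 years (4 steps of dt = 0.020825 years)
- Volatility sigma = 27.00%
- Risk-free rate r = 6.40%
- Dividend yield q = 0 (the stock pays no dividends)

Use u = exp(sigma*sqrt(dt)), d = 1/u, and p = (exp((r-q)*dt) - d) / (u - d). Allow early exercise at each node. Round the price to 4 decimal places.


Answer: Price = V(0,0) = 1.7363

Derivation:
dt = T/N = 0.020825
u = exp(sigma*sqrt(dt)) = 1.039732; d = 1/u = 0.961786
p = (exp((r-q)*dt) - d) / (u - d) = 0.507371
Discount per step: exp(-r*dt) = 0.998668
Stock lattice S(k, i) with i counting down-moves:
  k=0: S(0,0) = 113.5600
  k=1: S(1,0) = 118.0720; S(1,1) = 109.2204
  k=2: S(2,0) = 122.7633; S(2,1) = 113.5600; S(2,2) = 105.0467
  k=3: S(3,0) = 127.6410; S(3,1) = 118.0720; S(3,2) = 109.2204; S(3,3) = 101.0324
  k=4: S(4,0) = 132.7124; S(4,1) = 122.7633; S(4,2) = 113.5600; S(4,3) = 105.0467; S(4,4) = 97.1715
Terminal payoffs V(N, i) = max(K - S_T, 0):
  V(4,0) = 0.000000; V(4,1) = 0.000000; V(4,2) = 0.000000; V(4,3) = 4.193340; V(4,4) = 12.068453
Backward induction: V(k, i) = exp(-r*dt) * [p * V(k+1, i) + (1-p) * V(k+1, i+1)]; then take max(V_cont, immediate exercise) for American.
  V(3,0) = exp(-r*dt) * [p*0.000000 + (1-p)*0.000000] = 0.000000; exercise = 0.000000; V(3,0) = max -> 0.000000
  V(3,1) = exp(-r*dt) * [p*0.000000 + (1-p)*0.000000] = 0.000000; exercise = 0.000000; V(3,1) = max -> 0.000000
  V(3,2) = exp(-r*dt) * [p*0.000000 + (1-p)*4.193340] = 2.063010; exercise = 0.019586; V(3,2) = max -> 2.063010
  V(3,3) = exp(-r*dt) * [p*4.193340 + (1-p)*12.068453] = 8.062099; exercise = 8.207597; V(3,3) = max -> 8.207597
  V(2,0) = exp(-r*dt) * [p*0.000000 + (1-p)*0.000000] = 0.000000; exercise = 0.000000; V(2,0) = max -> 0.000000
  V(2,1) = exp(-r*dt) * [p*0.000000 + (1-p)*2.063010] = 1.014946; exercise = 0.000000; V(2,1) = max -> 1.014946
  V(2,2) = exp(-r*dt) * [p*2.063010 + (1-p)*8.207597] = 5.083234; exercise = 4.193340; V(2,2) = max -> 5.083234
  V(1,0) = exp(-r*dt) * [p*0.000000 + (1-p)*1.014946] = 0.499326; exercise = 0.000000; V(1,0) = max -> 0.499326
  V(1,1) = exp(-r*dt) * [p*1.014946 + (1-p)*5.083234] = 3.015083; exercise = 0.019586; V(1,1) = max -> 3.015083
  V(0,0) = exp(-r*dt) * [p*0.499326 + (1-p)*3.015083] = 1.736346; exercise = 0.000000; V(0,0) = max -> 1.736346


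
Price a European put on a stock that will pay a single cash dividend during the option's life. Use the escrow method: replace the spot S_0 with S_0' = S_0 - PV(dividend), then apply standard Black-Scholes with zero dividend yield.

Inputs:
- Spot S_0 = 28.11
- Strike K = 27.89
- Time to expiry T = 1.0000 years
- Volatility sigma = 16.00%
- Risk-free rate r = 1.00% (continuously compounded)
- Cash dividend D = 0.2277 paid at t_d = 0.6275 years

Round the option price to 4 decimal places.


Answer: Price = 1.6370

Derivation:
PV(D) = D * exp(-r * t_d) = 0.2277 * 0.99374465 = 0.22627566
S_0' = S_0 - PV(D) = 28.1100 - 0.22627566 = 27.88372434
d1 = (ln(S_0'/K) + (r + sigma^2/2)*T) / (sigma*sqrt(T)) = 0.14109350
d2 = d1 - sigma*sqrt(T) = -0.01890650
exp(-rT) = 0.99004983
N(-d1) = 0.44389804; N(-d2) = 0.50754215
P = K * exp(-rT) * N(-d2) - S_0' * N(-d1) = 27.8900 * 0.99004983 * 0.50754215 - 27.88372434 * 0.44389804 = 1.6370


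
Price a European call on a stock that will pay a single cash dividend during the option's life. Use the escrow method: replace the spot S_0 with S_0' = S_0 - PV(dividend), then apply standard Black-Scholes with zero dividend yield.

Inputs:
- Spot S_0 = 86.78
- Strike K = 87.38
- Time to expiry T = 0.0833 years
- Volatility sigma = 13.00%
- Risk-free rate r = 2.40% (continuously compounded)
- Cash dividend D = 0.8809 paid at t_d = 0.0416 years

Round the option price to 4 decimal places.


PV(D) = D * exp(-r * t_d) = 0.8809 * 0.99900210 = 0.88002095
S_0' = S_0 - PV(D) = 86.7800 - 0.88002095 = 85.89997905
d1 = (ln(S_0'/K) + (r + sigma^2/2)*T) / (sigma*sqrt(T)) = -0.38325302
d2 = d1 - sigma*sqrt(T) = -0.42077328
exp(-rT) = 0.99800280
N(d1) = 0.35076608; N(d2) = 0.33696032
C = S_0' * N(d1) - K * exp(-rT) * N(d2) = 85.89997905 * 0.35076608 - 87.3800 * 0.99800280 * 0.33696032 = 0.7460

Answer: Price = 0.7460


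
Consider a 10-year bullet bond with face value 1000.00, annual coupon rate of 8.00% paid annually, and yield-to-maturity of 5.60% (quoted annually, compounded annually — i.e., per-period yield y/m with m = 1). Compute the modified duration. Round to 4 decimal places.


Coupon per period c = face * coupon_rate / m = 80.000000
Periods per year m = 1; per-period yield y/m = 0.056000
Number of cashflows N = 10
Cashflows (t years, CF_t, discount factor 1/(1+y/m)^(m*t), PV):
  t = 1.0000: CF_t = 80.000000, DF = 0.946970, PV = 75.757576
  t = 2.0000: CF_t = 80.000000, DF = 0.896752, PV = 71.740129
  t = 3.0000: CF_t = 80.000000, DF = 0.849197, PV = 67.935728
  t = 4.0000: CF_t = 80.000000, DF = 0.804163, PV = 64.333076
  t = 5.0000: CF_t = 80.000000, DF = 0.761518, PV = 60.921473
  t = 6.0000: CF_t = 80.000000, DF = 0.721135, PV = 57.690789
  t = 7.0000: CF_t = 80.000000, DF = 0.682893, PV = 54.631429
  t = 8.0000: CF_t = 80.000000, DF = 0.646679, PV = 51.734308
  t = 9.0000: CF_t = 80.000000, DF = 0.612385, PV = 48.990822
  t = 10.0000: CF_t = 1080.000000, DF = 0.579910, PV = 626.303118
Price P = sum_t PV_t = 1180.038445
First compute Macaulay numerator sum_t t * PV_t:
  t * PV_t at t = 1.0000: 75.757576
  t * PV_t at t = 2.0000: 143.480257
  t * PV_t at t = 3.0000: 203.807183
  t * PV_t at t = 4.0000: 257.332302
  t * PV_t at t = 5.0000: 304.607365
  t * PV_t at t = 6.0000: 346.144733
  t * PV_t at t = 7.0000: 382.420002
  t * PV_t at t = 8.0000: 413.874461
  t * PV_t at t = 9.0000: 440.917395
  t * PV_t at t = 10.0000: 6263.031176
Macaulay duration D = 8831.372451 / 1180.038445 = 7.483970
Modified duration = D / (1 + y/m) = 7.483970 / (1 + 0.056000) = 7.087093

Answer: Modified duration = 7.0871


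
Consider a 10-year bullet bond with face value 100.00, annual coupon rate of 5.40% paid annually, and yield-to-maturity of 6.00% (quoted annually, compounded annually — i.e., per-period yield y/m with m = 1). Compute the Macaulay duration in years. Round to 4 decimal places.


Coupon per period c = face * coupon_rate / m = 5.400000
Periods per year m = 1; per-period yield y/m = 0.060000
Number of cashflows N = 10
Cashflows (t years, CF_t, discount factor 1/(1+y/m)^(m*t), PV):
  t = 1.0000: CF_t = 5.400000, DF = 0.943396, PV = 5.094340
  t = 2.0000: CF_t = 5.400000, DF = 0.889996, PV = 4.805981
  t = 3.0000: CF_t = 5.400000, DF = 0.839619, PV = 4.533944
  t = 4.0000: CF_t = 5.400000, DF = 0.792094, PV = 4.277306
  t = 5.0000: CF_t = 5.400000, DF = 0.747258, PV = 4.035194
  t = 6.0000: CF_t = 5.400000, DF = 0.704961, PV = 3.806787
  t = 7.0000: CF_t = 5.400000, DF = 0.665057, PV = 3.591308
  t = 8.0000: CF_t = 5.400000, DF = 0.627412, PV = 3.388027
  t = 9.0000: CF_t = 5.400000, DF = 0.591898, PV = 3.196252
  t = 10.0000: CF_t = 105.400000, DF = 0.558395, PV = 58.854809
Price P = sum_t PV_t = 95.583948
Macaulay numerator sum_t t * PV_t:
  t * PV_t at t = 1.0000: 5.094340
  t * PV_t at t = 2.0000: 9.611962
  t * PV_t at t = 3.0000: 13.601832
  t * PV_t at t = 4.0000: 17.109223
  t * PV_t at t = 5.0000: 20.175971
  t * PV_t at t = 6.0000: 22.840722
  t * PV_t at t = 7.0000: 25.139159
  t * PV_t at t = 8.0000: 27.104214
  t * PV_t at t = 9.0000: 28.766265
  t * PV_t at t = 10.0000: 588.548095
Macaulay duration D = (sum_t t * PV_t) / P = 757.991782 / 95.583948 = 7.930116

Answer: Macaulay duration = 7.9301 years


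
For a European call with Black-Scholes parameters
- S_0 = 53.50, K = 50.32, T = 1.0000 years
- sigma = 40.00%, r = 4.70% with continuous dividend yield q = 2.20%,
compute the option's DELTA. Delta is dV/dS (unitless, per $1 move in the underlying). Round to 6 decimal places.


Answer: Delta = 0.646797

Derivation:
d1 = 0.4156976038; d2 = 0.0156976038
phi(d1) = 0.3659199146; exp(-qT) = 0.9782402351; exp(-rT) = 0.9540873976
N(d1) = 0.6611843525
Delta = exp(-qT) * N(d1) = 0.9782402351 * 0.6611843525 = 0.646797


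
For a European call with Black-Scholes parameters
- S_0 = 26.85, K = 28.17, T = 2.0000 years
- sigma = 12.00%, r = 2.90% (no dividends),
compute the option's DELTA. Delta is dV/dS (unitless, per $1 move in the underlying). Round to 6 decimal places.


d1 = 0.1438269280; d2 = -0.0258786995
phi(d1) = 0.3948372494; exp(-qT) = 1.0000000000; exp(-rT) = 0.9436499474
N(d1) = 0.5571814308
Delta = exp(-qT) * N(d1) = 1.0000000000 * 0.5571814308 = 0.557181

Answer: Delta = 0.557181


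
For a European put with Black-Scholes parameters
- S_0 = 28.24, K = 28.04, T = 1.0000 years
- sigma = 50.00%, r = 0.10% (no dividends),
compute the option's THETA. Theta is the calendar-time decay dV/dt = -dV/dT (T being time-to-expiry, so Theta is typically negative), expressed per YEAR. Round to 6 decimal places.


d1 = 0.2662147009; d2 = -0.2337852991
phi(d1) = 0.3850532407; exp(-qT) = 1.0000000000; exp(-rT) = 0.9990004998
Theta = -S*exp(-qT)*phi(d1)*sigma/(2*sqrt(T)) + r*K*exp(-rT)*N(-d2) - q*S*exp(-qT)*N(-d1)
N(-d1) = 0.3950369309; N(-d2) = 0.5924241685; sqrt(T) = 1.0000000000
Term 1 = -28.2400 * 1.0000000000 * 0.3850532407 * 0.5000 / (2 * 1.0000000000) = -2.7184758793
Term 2 = 0.0010 * 28.0400 * 0.9990004998 * 0.5924241685 = 0.0165949704
Term 3 = 0 (no dividend yield, q = 0)
Theta = -2.7184758793 + (0.0165949704) + (0.0000000000) = -2.701881

Answer: Theta = -2.701881


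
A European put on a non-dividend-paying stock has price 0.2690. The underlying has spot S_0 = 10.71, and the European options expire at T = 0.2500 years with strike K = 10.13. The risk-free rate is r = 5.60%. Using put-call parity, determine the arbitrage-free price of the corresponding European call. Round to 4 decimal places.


Put-call parity: C - P = S_0 * exp(-qT) - K * exp(-rT).
S_0 * exp(-qT) = 10.7100 * 1.00000000 = 10.71000000
K * exp(-rT) = 10.1300 * 0.98609754 = 9.98916812
C = P + S*exp(-qT) - K*exp(-rT)
C = 0.2690 + 10.71000000 - 9.98916812 = 0.9898

Answer: Call price = 0.9898


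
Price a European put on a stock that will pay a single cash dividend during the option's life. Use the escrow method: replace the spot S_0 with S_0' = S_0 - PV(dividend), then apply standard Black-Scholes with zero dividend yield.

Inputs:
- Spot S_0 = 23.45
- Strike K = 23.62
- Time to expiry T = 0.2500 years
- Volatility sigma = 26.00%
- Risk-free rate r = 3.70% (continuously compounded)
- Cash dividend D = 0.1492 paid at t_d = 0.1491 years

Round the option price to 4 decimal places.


PV(D) = D * exp(-r * t_d) = 0.1492 * 0.99449849 = 0.14837917
S_0' = S_0 - PV(D) = 23.4500 - 0.14837917 = 23.30162083
d1 = (ln(S_0'/K) + (r + sigma^2/2)*T) / (sigma*sqrt(T)) = 0.03176239
d2 = d1 - sigma*sqrt(T) = -0.09823761
exp(-rT) = 0.99079265
N(-d1) = 0.48733077; N(-d2) = 0.53912819
P = K * exp(-rT) * N(-d2) - S_0' * N(-d1) = 23.6200 * 0.99079265 * 0.53912819 - 23.30162083 * 0.48733077 = 1.2614

Answer: Price = 1.2614


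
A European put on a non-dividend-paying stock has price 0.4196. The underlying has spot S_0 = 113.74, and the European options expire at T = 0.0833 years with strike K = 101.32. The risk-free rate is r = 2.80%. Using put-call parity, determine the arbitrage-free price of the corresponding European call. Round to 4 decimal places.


Put-call parity: C - P = S_0 * exp(-qT) - K * exp(-rT).
S_0 * exp(-qT) = 113.7400 * 1.00000000 = 113.74000000
K * exp(-rT) = 101.3200 * 0.99767032 = 101.08395661
C = P + S*exp(-qT) - K*exp(-rT)
C = 0.4196 + 113.74000000 - 101.08395661 = 13.0756

Answer: Call price = 13.0756


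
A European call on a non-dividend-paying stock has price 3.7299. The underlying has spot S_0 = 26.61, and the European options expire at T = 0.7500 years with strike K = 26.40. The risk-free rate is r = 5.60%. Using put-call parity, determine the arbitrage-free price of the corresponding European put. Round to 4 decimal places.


Answer: Put price = 2.4341

Derivation:
Put-call parity: C - P = S_0 * exp(-qT) - K * exp(-rT).
S_0 * exp(-qT) = 26.6100 * 1.00000000 = 26.61000000
K * exp(-rT) = 26.4000 * 0.95886978 = 25.31416221
P = C - S*exp(-qT) + K*exp(-rT)
P = 3.7299 - 26.61000000 + 25.31416221 = 2.4341


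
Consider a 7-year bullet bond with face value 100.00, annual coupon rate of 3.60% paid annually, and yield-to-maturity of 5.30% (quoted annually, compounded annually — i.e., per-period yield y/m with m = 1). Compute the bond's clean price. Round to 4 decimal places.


Answer: Price = 90.2692

Derivation:
Coupon per period c = face * coupon_rate / m = 3.600000
Periods per year m = 1; per-period yield y/m = 0.053000
Number of cashflows N = 7
Cashflows (t years, CF_t, discount factor 1/(1+y/m)^(m*t), PV):
  t = 1.0000: CF_t = 3.600000, DF = 0.949668, PV = 3.418803
  t = 2.0000: CF_t = 3.600000, DF = 0.901869, PV = 3.246727
  t = 3.0000: CF_t = 3.600000, DF = 0.856475, PV = 3.083311
  t = 4.0000: CF_t = 3.600000, DF = 0.813367, PV = 2.928121
  t = 5.0000: CF_t = 3.600000, DF = 0.772428, PV = 2.780742
  t = 6.0000: CF_t = 3.600000, DF = 0.733550, PV = 2.640780
  t = 7.0000: CF_t = 103.600000, DF = 0.696629, PV = 72.170740
Price P = sum_t PV_t = 90.269224


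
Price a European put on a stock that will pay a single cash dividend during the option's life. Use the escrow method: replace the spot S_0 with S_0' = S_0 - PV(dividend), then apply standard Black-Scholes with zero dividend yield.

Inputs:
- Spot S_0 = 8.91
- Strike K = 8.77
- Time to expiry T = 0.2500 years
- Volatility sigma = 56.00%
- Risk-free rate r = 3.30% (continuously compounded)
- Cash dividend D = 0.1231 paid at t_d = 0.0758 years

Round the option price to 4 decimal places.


PV(D) = D * exp(-r * t_d) = 0.1231 * 0.99750173 = 0.12279246
S_0' = S_0 - PV(D) = 8.9100 - 0.12279246 = 8.78720754
d1 = (ln(S_0'/K) + (r + sigma^2/2)*T) / (sigma*sqrt(T)) = 0.17646489
d2 = d1 - sigma*sqrt(T) = -0.10353511
exp(-rT) = 0.99178394
N(-d1) = 0.42996437; N(-d2) = 0.54123086
P = K * exp(-rT) * N(-d2) - S_0' * N(-d1) = 8.7700 * 0.99178394 * 0.54123086 - 8.78720754 * 0.42996437 = 0.9294

Answer: Price = 0.9294


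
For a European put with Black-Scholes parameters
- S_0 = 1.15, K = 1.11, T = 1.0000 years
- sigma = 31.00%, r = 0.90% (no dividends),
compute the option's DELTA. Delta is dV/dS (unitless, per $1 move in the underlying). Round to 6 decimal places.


d1 = 0.2982320227; d2 = -0.0117679773
phi(d1) = 0.3815895582; exp(-qT) = 1.0000000000; exp(-rT) = 0.9910403788
N(-d1) = 0.3827630413
Delta = -exp(-qT) * N(-d1) = -1.0000000000 * 0.3827630413 = -0.382763

Answer: Delta = -0.382763


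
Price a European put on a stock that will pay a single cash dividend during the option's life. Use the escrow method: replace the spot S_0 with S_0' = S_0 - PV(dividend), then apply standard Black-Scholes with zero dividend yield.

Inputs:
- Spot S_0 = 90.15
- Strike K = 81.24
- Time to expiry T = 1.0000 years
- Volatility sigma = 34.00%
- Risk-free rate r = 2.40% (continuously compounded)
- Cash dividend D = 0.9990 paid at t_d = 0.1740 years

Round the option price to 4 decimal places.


Answer: Price = 7.1089

Derivation:
PV(D) = D * exp(-r * t_d) = 0.9990 * 0.99583271 = 0.99483687
S_0' = S_0 - PV(D) = 90.1500 - 0.99483687 = 89.15516313
d1 = (ln(S_0'/K) + (r + sigma^2/2)*T) / (sigma*sqrt(T)) = 0.51403094
d2 = d1 - sigma*sqrt(T) = 0.17403094
exp(-rT) = 0.97628571
N(-d1) = 0.30361518; N(-d2) = 0.43092057
P = K * exp(-rT) * N(-d2) - S_0' * N(-d1) = 81.2400 * 0.97628571 * 0.43092057 - 89.15516313 * 0.30361518 = 7.1089


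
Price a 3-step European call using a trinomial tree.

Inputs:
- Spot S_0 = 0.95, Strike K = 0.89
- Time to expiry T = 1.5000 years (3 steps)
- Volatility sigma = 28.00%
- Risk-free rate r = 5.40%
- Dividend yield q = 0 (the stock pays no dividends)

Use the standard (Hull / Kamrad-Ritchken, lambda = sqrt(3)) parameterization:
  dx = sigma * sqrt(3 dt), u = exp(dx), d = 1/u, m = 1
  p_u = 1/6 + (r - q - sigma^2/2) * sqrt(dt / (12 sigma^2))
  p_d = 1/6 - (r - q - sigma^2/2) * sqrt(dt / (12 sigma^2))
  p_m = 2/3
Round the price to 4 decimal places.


Answer: Price = V(0,0) = 0.1935

Derivation:
dt = T/N = 0.500000; dx = sigma*sqrt(3*dt) = 0.342929
u = exp(dx) = 1.409068; d = 1/u = 0.709689
p_u = 0.177456, p_m = 0.666667, p_d = 0.155877
Discount per step: exp(-r*dt) = 0.973361
Stock lattice S(k, j) with j the centered position index:
  k=0: S(0,+0) = 0.9500
  k=1: S(1,-1) = 0.6742; S(1,+0) = 0.9500; S(1,+1) = 1.3386
  k=2: S(2,-2) = 0.4785; S(2,-1) = 0.6742; S(2,+0) = 0.9500; S(2,+1) = 1.3386; S(2,+2) = 1.8862
  k=3: S(3,-3) = 0.3396; S(3,-2) = 0.4785; S(3,-1) = 0.6742; S(3,+0) = 0.9500; S(3,+1) = 1.3386; S(3,+2) = 1.8862; S(3,+3) = 2.6578
Terminal payoffs V(N, j) = max(S_T - K, 0):
  V(3,-3) = 0.000000; V(3,-2) = 0.000000; V(3,-1) = 0.000000; V(3,+0) = 0.060000; V(3,+1) = 0.448615; V(3,+2) = 0.996199; V(3,+3) = 1.767783
Backward induction: V(k, j) = exp(-r*dt) * [p_u * V(k+1, j+1) + p_m * V(k+1, j) + p_d * V(k+1, j-1)]
  V(2,-2) = exp(-r*dt) * [p_u*0.000000 + p_m*0.000000 + p_d*0.000000] = 0.000000
  V(2,-1) = exp(-r*dt) * [p_u*0.060000 + p_m*0.000000 + p_d*0.000000] = 0.010364
  V(2,+0) = exp(-r*dt) * [p_u*0.448615 + p_m*0.060000 + p_d*0.000000] = 0.116423
  V(2,+1) = exp(-r*dt) * [p_u*0.996199 + p_m*0.448615 + p_d*0.060000] = 0.472285
  V(2,+2) = exp(-r*dt) * [p_u*1.767783 + p_m*0.996199 + p_d*0.448615] = 1.019854
  V(1,-1) = exp(-r*dt) * [p_u*0.116423 + p_m*0.010364 + p_d*0.000000] = 0.026835
  V(1,+0) = exp(-r*dt) * [p_u*0.472285 + p_m*0.116423 + p_d*0.010364] = 0.158698
  V(1,+1) = exp(-r*dt) * [p_u*1.019854 + p_m*0.472285 + p_d*0.116423] = 0.500292
  V(0,+0) = exp(-r*dt) * [p_u*0.500292 + p_m*0.158698 + p_d*0.026835] = 0.193466


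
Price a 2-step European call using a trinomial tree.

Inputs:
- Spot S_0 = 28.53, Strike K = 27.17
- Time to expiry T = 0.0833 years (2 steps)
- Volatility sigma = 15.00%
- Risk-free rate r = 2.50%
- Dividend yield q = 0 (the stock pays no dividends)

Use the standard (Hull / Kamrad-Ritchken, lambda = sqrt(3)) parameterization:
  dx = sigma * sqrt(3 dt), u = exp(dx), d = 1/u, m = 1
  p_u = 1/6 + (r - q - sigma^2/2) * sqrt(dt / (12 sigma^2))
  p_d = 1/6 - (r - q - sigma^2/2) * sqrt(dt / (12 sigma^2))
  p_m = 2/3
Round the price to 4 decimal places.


dt = T/N = 0.041650; dx = sigma*sqrt(3*dt) = 0.053022
u = exp(dx) = 1.054453; d = 1/u = 0.948359
p_u = 0.172067, p_m = 0.666667, p_d = 0.161266
Discount per step: exp(-r*dt) = 0.998959
Stock lattice S(k, j) with j the centered position index:
  k=0: S(0,+0) = 28.5300
  k=1: S(1,-1) = 27.0567; S(1,+0) = 28.5300; S(1,+1) = 30.0836
  k=2: S(2,-2) = 25.6594; S(2,-1) = 27.0567; S(2,+0) = 28.5300; S(2,+1) = 30.0836; S(2,+2) = 31.7217
Terminal payoffs V(N, j) = max(S_T - K, 0):
  V(2,-2) = 0.000000; V(2,-1) = 0.000000; V(2,+0) = 1.360000; V(2,+1) = 2.913552; V(2,+2) = 4.551699
Backward induction: V(k, j) = exp(-r*dt) * [p_u * V(k+1, j+1) + p_m * V(k+1, j) + p_d * V(k+1, j-1)]
  V(1,-1) = exp(-r*dt) * [p_u*1.360000 + p_m*0.000000 + p_d*0.000000] = 0.233768
  V(1,+0) = exp(-r*dt) * [p_u*2.913552 + p_m*1.360000 + p_d*0.000000] = 1.406528
  V(1,+1) = exp(-r*dt) * [p_u*4.551699 + p_m*2.913552 + p_d*1.360000] = 2.941823
  V(0,+0) = exp(-r*dt) * [p_u*2.941823 + p_m*1.406528 + p_d*0.233768] = 1.480033

Answer: Price = V(0,0) = 1.4800


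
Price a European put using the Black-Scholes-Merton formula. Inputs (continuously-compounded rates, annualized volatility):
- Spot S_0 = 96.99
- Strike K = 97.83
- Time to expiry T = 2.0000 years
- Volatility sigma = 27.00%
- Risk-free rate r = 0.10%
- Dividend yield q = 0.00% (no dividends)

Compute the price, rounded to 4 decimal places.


d1 = (ln(S/K) + (r - q + 0.5*sigma^2) * T) / (sigma * sqrt(T)) = 0.17357272
d2 = d1 - sigma * sqrt(T) = -0.20826494
exp(-rT) = 0.99800200; exp(-qT) = 1.00000000
P = K * exp(-rT) * N(-d2) - S_0 * exp(-qT) * N(-d1)
N(-d1) = 0.43110064; N(-d2) = 0.58248895
P = 97.8300 * 0.99800200 * 0.58248895 - 96.9900 * 1.00000000 * 0.43110064 = 15.0586

Answer: Price = 15.0586


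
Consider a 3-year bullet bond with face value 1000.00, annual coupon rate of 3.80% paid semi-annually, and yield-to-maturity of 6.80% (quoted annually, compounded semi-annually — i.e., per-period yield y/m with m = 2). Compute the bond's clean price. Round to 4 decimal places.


Coupon per period c = face * coupon_rate / m = 19.000000
Periods per year m = 2; per-period yield y/m = 0.034000
Number of cashflows N = 6
Cashflows (t years, CF_t, discount factor 1/(1+y/m)^(m*t), PV):
  t = 0.5000: CF_t = 19.000000, DF = 0.967118, PV = 18.375242
  t = 1.0000: CF_t = 19.000000, DF = 0.935317, PV = 17.771027
  t = 1.5000: CF_t = 19.000000, DF = 0.904562, PV = 17.186680
  t = 2.0000: CF_t = 19.000000, DF = 0.874818, PV = 16.621547
  t = 2.5000: CF_t = 19.000000, DF = 0.846052, PV = 16.074997
  t = 3.0000: CF_t = 1019.000000, DF = 0.818233, PV = 833.778998
Price P = sum_t PV_t = 919.808491

Answer: Price = 919.8085


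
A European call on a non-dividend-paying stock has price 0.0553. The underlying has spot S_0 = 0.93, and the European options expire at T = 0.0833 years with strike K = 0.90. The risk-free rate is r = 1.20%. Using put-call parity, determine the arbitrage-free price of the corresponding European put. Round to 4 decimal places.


Put-call parity: C - P = S_0 * exp(-qT) - K * exp(-rT).
S_0 * exp(-qT) = 0.9300 * 1.00000000 = 0.93000000
K * exp(-rT) = 0.9000 * 0.99900090 = 0.89910081
P = C - S*exp(-qT) + K*exp(-rT)
P = 0.0553 - 0.93000000 + 0.89910081 = 0.0244

Answer: Put price = 0.0244


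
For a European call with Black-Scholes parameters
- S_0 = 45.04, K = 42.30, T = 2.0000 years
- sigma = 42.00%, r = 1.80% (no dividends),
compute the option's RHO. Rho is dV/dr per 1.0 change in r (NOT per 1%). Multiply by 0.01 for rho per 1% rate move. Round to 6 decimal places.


Answer: Rho = 36.560923

Derivation:
d1 = 0.4632625192; d2 = -0.1307071770
phi(d1) = 0.3583501801; exp(-qT) = 1.0000000000; exp(-rT) = 0.9646402935
N(d2) = 0.4480034773
Rho = K*T*exp(-rT)*N(d2) = 42.3000 * 2.0000 * 0.9646402935 * 0.4480034773 = 36.560923


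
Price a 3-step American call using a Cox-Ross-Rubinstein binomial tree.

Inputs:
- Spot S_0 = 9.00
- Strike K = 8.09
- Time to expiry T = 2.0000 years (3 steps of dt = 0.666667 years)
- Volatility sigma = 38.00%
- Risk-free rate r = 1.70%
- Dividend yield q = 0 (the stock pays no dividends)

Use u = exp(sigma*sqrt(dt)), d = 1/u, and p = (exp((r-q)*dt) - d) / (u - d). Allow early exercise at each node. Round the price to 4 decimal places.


Answer: Price = V(0,0) = 2.5424

Derivation:
dt = T/N = 0.666667
u = exp(sigma*sqrt(dt)) = 1.363792; d = 1/u = 0.733250
p = (exp((r-q)*dt) - d) / (u - d) = 0.441125
Discount per step: exp(-r*dt) = 0.988731
Stock lattice S(k, i) with i counting down-moves:
  k=0: S(0,0) = 9.0000
  k=1: S(1,0) = 12.2741; S(1,1) = 6.5992
  k=2: S(2,0) = 16.7393; S(2,1) = 9.0000; S(2,2) = 4.8389
  k=3: S(3,0) = 22.8290; S(3,1) = 12.2741; S(3,2) = 6.5992; S(3,3) = 3.5481
Terminal payoffs V(N, i) = max(S_T - K, 0):
  V(3,0) = 14.738978; V(3,1) = 4.184124; V(3,2) = 0.000000; V(3,3) = 0.000000
Backward induction: V(k, i) = exp(-r*dt) * [p * V(k+1, i) + (1-p) * V(k+1, i+1)]; then take max(V_cont, immediate exercise) for American.
  V(2,0) = exp(-r*dt) * [p*14.738978 + (1-p)*4.184124] = 8.740515; exercise = 8.649346; V(2,0) = max -> 8.740515
  V(2,1) = exp(-r*dt) * [p*4.184124 + (1-p)*0.000000] = 1.824923; exercise = 0.910000; V(2,1) = max -> 1.824923
  V(2,2) = exp(-r*dt) * [p*0.000000 + (1-p)*0.000000] = 0.000000; exercise = 0.000000; V(2,2) = max -> 0.000000
  V(1,0) = exp(-r*dt) * [p*8.740515 + (1-p)*1.824923] = 4.820621; exercise = 4.184124; V(1,0) = max -> 4.820621
  V(1,1) = exp(-r*dt) * [p*1.824923 + (1-p)*0.000000] = 0.795948; exercise = 0.000000; V(1,1) = max -> 0.795948
  V(0,0) = exp(-r*dt) * [p*4.820621 + (1-p)*0.795948] = 2.542356; exercise = 0.910000; V(0,0) = max -> 2.542356


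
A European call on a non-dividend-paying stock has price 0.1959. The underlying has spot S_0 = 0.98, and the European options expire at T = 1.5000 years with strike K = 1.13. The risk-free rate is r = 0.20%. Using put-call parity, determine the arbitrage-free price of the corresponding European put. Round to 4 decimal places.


Answer: Put price = 0.3425

Derivation:
Put-call parity: C - P = S_0 * exp(-qT) - K * exp(-rT).
S_0 * exp(-qT) = 0.9800 * 1.00000000 = 0.98000000
K * exp(-rT) = 1.1300 * 0.99700450 = 1.12661508
P = C - S*exp(-qT) + K*exp(-rT)
P = 0.1959 - 0.98000000 + 1.12661508 = 0.3425


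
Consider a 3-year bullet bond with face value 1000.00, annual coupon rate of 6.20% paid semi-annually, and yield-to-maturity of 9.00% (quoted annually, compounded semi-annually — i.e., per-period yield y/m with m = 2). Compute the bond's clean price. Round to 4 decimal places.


Coupon per period c = face * coupon_rate / m = 31.000000
Periods per year m = 2; per-period yield y/m = 0.045000
Number of cashflows N = 6
Cashflows (t years, CF_t, discount factor 1/(1+y/m)^(m*t), PV):
  t = 0.5000: CF_t = 31.000000, DF = 0.956938, PV = 29.665072
  t = 1.0000: CF_t = 31.000000, DF = 0.915730, PV = 28.387628
  t = 1.5000: CF_t = 31.000000, DF = 0.876297, PV = 27.165195
  t = 2.0000: CF_t = 31.000000, DF = 0.838561, PV = 25.995402
  t = 2.5000: CF_t = 31.000000, DF = 0.802451, PV = 24.875982
  t = 3.0000: CF_t = 1031.000000, DF = 0.767896, PV = 791.700506
Price P = sum_t PV_t = 927.789785

Answer: Price = 927.7898


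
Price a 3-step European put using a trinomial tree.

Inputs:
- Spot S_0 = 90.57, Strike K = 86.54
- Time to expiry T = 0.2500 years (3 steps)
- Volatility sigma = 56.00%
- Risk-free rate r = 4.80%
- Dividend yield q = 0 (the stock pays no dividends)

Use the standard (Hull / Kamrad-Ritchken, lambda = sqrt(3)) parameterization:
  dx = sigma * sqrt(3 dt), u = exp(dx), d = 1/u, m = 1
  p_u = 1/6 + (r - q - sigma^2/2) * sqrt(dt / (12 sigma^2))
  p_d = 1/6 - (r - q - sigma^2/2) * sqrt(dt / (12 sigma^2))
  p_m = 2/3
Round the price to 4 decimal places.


Answer: Price = V(0,0) = 7.2138

Derivation:
dt = T/N = 0.083333; dx = sigma*sqrt(3*dt) = 0.280000
u = exp(dx) = 1.323130; d = 1/u = 0.755784
p_u = 0.150476, p_m = 0.666667, p_d = 0.182857
Discount per step: exp(-r*dt) = 0.996008
Stock lattice S(k, j) with j the centered position index:
  k=0: S(0,+0) = 90.5700
  k=1: S(1,-1) = 68.4513; S(1,+0) = 90.5700; S(1,+1) = 119.8359
  k=2: S(2,-2) = 51.7344; S(2,-1) = 68.4513; S(2,+0) = 90.5700; S(2,+1) = 119.8359; S(2,+2) = 158.5584
  k=3: S(3,-3) = 39.1000; S(3,-2) = 51.7344; S(3,-1) = 68.4513; S(3,+0) = 90.5700; S(3,+1) = 119.8359; S(3,+2) = 158.5584; S(3,+3) = 209.7934
Terminal payoffs V(N, j) = max(K - S_T, 0):
  V(3,-3) = 47.439978; V(3,-2) = 34.805595; V(3,-1) = 18.088667; V(3,+0) = 0.000000; V(3,+1) = 0.000000; V(3,+2) = 0.000000; V(3,+3) = 0.000000
Backward induction: V(k, j) = exp(-r*dt) * [p_u * V(k+1, j+1) + p_m * V(k+1, j) + p_d * V(k+1, j-1)]
  V(2,-2) = exp(-r*dt) * [p_u*18.088667 + p_m*34.805595 + p_d*47.439978] = 34.462257
  V(2,-1) = exp(-r*dt) * [p_u*0.000000 + p_m*18.088667 + p_d*34.805595] = 18.350016
  V(2,+0) = exp(-r*dt) * [p_u*0.000000 + p_m*0.000000 + p_d*18.088667] = 3.294438
  V(2,+1) = exp(-r*dt) * [p_u*0.000000 + p_m*0.000000 + p_d*0.000000] = 0.000000
  V(2,+2) = exp(-r*dt) * [p_u*0.000000 + p_m*0.000000 + p_d*0.000000] = 0.000000
  V(1,-1) = exp(-r*dt) * [p_u*3.294438 + p_m*18.350016 + p_d*34.462257] = 18.954777
  V(1,+0) = exp(-r*dt) * [p_u*0.000000 + p_m*3.294438 + p_d*18.350016] = 5.529561
  V(1,+1) = exp(-r*dt) * [p_u*0.000000 + p_m*0.000000 + p_d*3.294438] = 0.600007
  V(0,+0) = exp(-r*dt) * [p_u*0.600007 + p_m*5.529561 + p_d*18.954777] = 7.213764


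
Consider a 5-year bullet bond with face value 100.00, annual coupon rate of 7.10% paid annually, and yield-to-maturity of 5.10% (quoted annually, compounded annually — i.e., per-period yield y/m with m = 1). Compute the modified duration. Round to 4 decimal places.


Coupon per period c = face * coupon_rate / m = 7.100000
Periods per year m = 1; per-period yield y/m = 0.051000
Number of cashflows N = 5
Cashflows (t years, CF_t, discount factor 1/(1+y/m)^(m*t), PV):
  t = 1.0000: CF_t = 7.100000, DF = 0.951475, PV = 6.755471
  t = 2.0000: CF_t = 7.100000, DF = 0.905304, PV = 6.427660
  t = 3.0000: CF_t = 7.100000, DF = 0.861374, PV = 6.115757
  t = 4.0000: CF_t = 7.100000, DF = 0.819576, PV = 5.818988
  t = 5.0000: CF_t = 107.100000, DF = 0.779806, PV = 83.517193
Price P = sum_t PV_t = 108.635070
First compute Macaulay numerator sum_t t * PV_t:
  t * PV_t at t = 1.0000: 6.755471
  t * PV_t at t = 2.0000: 12.855321
  t * PV_t at t = 3.0000: 18.347270
  t * PV_t at t = 4.0000: 23.275953
  t * PV_t at t = 5.0000: 417.585966
Macaulay duration D = 478.819981 / 108.635070 = 4.407600
Modified duration = D / (1 + y/m) = 4.407600 / (1 + 0.051000) = 4.193721

Answer: Modified duration = 4.1937


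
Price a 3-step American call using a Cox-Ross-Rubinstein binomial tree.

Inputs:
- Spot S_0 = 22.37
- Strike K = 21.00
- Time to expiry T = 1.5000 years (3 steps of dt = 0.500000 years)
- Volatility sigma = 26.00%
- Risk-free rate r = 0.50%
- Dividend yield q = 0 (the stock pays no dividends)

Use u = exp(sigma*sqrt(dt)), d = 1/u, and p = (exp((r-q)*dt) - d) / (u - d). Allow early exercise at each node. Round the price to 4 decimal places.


dt = T/N = 0.500000
u = exp(sigma*sqrt(dt)) = 1.201833; d = 1/u = 0.832062
p = (exp((r-q)*dt) - d) / (u - d) = 0.460936
Discount per step: exp(-r*dt) = 0.997503
Stock lattice S(k, i) with i counting down-moves:
  k=0: S(0,0) = 22.3700
  k=1: S(1,0) = 26.8850; S(1,1) = 18.6132
  k=2: S(2,0) = 32.3113; S(2,1) = 22.3700; S(2,2) = 15.4874
  k=3: S(3,0) = 38.8328; S(3,1) = 26.8850; S(3,2) = 18.6132; S(3,3) = 12.8865
Terminal payoffs V(N, i) = max(S_T - K, 0):
  V(3,0) = 17.832754; V(3,1) = 5.885001; V(3,2) = 0.000000; V(3,3) = 0.000000
Backward induction: V(k, i) = exp(-r*dt) * [p * V(k+1, i) + (1-p) * V(k+1, i+1)]; then take max(V_cont, immediate exercise) for American.
  V(2,0) = exp(-r*dt) * [p*17.832754 + (1-p)*5.885001] = 11.363711; exercise = 11.311277; V(2,0) = max -> 11.363711
  V(2,1) = exp(-r*dt) * [p*5.885001 + (1-p)*0.000000] = 2.705839; exercise = 1.370000; V(2,1) = max -> 2.705839
  V(2,2) = exp(-r*dt) * [p*0.000000 + (1-p)*0.000000] = 0.000000; exercise = 0.000000; V(2,2) = max -> 0.000000
  V(1,0) = exp(-r*dt) * [p*11.363711 + (1-p)*2.705839] = 6.679848; exercise = 5.885001; V(1,0) = max -> 6.679848
  V(1,1) = exp(-r*dt) * [p*2.705839 + (1-p)*0.000000] = 1.244106; exercise = 0.000000; V(1,1) = max -> 1.244106
  V(0,0) = exp(-r*dt) * [p*6.679848 + (1-p)*1.244106] = 3.740275; exercise = 1.370000; V(0,0) = max -> 3.740275

Answer: Price = V(0,0) = 3.7403


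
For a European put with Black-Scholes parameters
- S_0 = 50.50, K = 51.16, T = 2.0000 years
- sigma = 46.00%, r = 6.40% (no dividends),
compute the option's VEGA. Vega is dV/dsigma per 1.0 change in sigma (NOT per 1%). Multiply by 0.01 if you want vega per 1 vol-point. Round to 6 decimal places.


d1 = 0.5020694252; d2 = -0.1484688135
phi(d1) = 0.3517004757; exp(-qT) = 1.0000000000; exp(-rT) = 0.8798533791
Vega = S * exp(-qT) * phi(d1) * sqrt(T) = 50.5000 * 1.0000000000 * 0.3517004757 * 1.4142135624 = 25.117669

Answer: Vega = 25.117669


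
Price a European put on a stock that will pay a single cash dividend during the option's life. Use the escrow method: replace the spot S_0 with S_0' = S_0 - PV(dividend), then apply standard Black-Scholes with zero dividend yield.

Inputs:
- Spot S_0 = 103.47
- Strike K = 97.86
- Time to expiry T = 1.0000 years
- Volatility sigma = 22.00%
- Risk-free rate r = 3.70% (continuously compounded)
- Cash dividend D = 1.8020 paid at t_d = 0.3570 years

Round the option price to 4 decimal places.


Answer: Price = 5.3876

Derivation:
PV(D) = D * exp(-r * t_d) = 1.8020 * 0.98687786 = 1.77835390
S_0' = S_0 - PV(D) = 103.4700 - 1.77835390 = 101.69164610
d1 = (ln(S_0'/K) + (r + sigma^2/2)*T) / (sigma*sqrt(T)) = 0.45276032
d2 = d1 - sigma*sqrt(T) = 0.23276032
exp(-rT) = 0.96367614
N(-d1) = 0.32536067; N(-d2) = 0.40797376
P = K * exp(-rT) * N(-d2) - S_0' * N(-d1) = 97.8600 * 0.96367614 * 0.40797376 - 101.69164610 * 0.32536067 = 5.3876


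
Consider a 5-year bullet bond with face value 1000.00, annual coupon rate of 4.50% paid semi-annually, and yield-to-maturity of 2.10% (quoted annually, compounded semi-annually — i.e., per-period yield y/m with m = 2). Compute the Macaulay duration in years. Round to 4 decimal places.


Coupon per period c = face * coupon_rate / m = 22.500000
Periods per year m = 2; per-period yield y/m = 0.010500
Number of cashflows N = 10
Cashflows (t years, CF_t, discount factor 1/(1+y/m)^(m*t), PV):
  t = 0.5000: CF_t = 22.500000, DF = 0.989609, PV = 22.266205
  t = 1.0000: CF_t = 22.500000, DF = 0.979326, PV = 22.034839
  t = 1.5000: CF_t = 22.500000, DF = 0.969150, PV = 21.805877
  t = 2.0000: CF_t = 22.500000, DF = 0.959080, PV = 21.579295
  t = 2.5000: CF_t = 22.500000, DF = 0.949114, PV = 21.355067
  t = 3.0000: CF_t = 22.500000, DF = 0.939252, PV = 21.133168
  t = 3.5000: CF_t = 22.500000, DF = 0.929492, PV = 20.913576
  t = 4.0000: CF_t = 22.500000, DF = 0.919834, PV = 20.696265
  t = 4.5000: CF_t = 22.500000, DF = 0.910276, PV = 20.481212
  t = 5.0000: CF_t = 1022.500000, DF = 0.900818, PV = 921.085908
Price P = sum_t PV_t = 1113.351412
Macaulay numerator sum_t t * PV_t:
  t * PV_t at t = 0.5000: 11.133102
  t * PV_t at t = 1.0000: 22.034839
  t * PV_t at t = 1.5000: 32.708816
  t * PV_t at t = 2.0000: 43.158589
  t * PV_t at t = 2.5000: 53.387666
  t * PV_t at t = 3.0000: 63.399505
  t * PV_t at t = 3.5000: 73.197515
  t * PV_t at t = 4.0000: 82.785060
  t * PV_t at t = 4.5000: 92.165455
  t * PV_t at t = 5.0000: 4605.429542
Macaulay duration D = (sum_t t * PV_t) / P = 5079.400090 / 1113.351412 = 4.562261

Answer: Macaulay duration = 4.5623 years


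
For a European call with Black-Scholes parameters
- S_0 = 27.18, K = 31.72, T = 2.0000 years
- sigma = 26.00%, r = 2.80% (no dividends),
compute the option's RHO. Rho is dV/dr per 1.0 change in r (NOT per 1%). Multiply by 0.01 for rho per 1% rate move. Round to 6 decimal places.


d1 = -0.0839444210; d2 = -0.4516399472
phi(d1) = 0.3975391472; exp(-qT) = 1.0000000000; exp(-rT) = 0.9455391359
N(d2) = 0.3257641935
Rho = K*T*exp(-rT)*N(d2) = 31.7200 * 2.0000 * 0.9455391359 * 0.3257641935 = 19.540966

Answer: Rho = 19.540966


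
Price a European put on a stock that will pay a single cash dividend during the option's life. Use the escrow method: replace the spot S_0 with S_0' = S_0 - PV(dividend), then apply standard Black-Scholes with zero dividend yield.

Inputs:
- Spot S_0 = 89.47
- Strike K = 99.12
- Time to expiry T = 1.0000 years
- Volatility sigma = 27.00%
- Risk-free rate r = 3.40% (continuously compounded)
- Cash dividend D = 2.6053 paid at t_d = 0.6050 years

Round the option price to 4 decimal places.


Answer: Price = 14.8823

Derivation:
PV(D) = D * exp(-r * t_d) = 2.6053 * 0.97964012 = 2.55225640
S_0' = S_0 - PV(D) = 89.4700 - 2.55225640 = 86.91774360
d1 = (ln(S_0'/K) + (r + sigma^2/2)*T) / (sigma*sqrt(T)) = -0.22562608
d2 = d1 - sigma*sqrt(T) = -0.49562608
exp(-rT) = 0.96657150
N(-d1) = 0.58925387; N(-d2) = 0.68992088
P = K * exp(-rT) * N(-d2) - S_0' * N(-d1) = 99.1200 * 0.96657150 * 0.68992088 - 86.91774360 * 0.58925387 = 14.8823


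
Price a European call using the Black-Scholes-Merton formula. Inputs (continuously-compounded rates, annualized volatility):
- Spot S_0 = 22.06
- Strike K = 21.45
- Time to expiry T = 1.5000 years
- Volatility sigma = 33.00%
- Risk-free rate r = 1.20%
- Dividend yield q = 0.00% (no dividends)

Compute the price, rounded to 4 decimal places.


d1 = (ln(S/K) + (r - q + 0.5*sigma^2) * T) / (sigma * sqrt(T)) = 0.31599993
d2 = d1 - sigma * sqrt(T) = -0.08816587
exp(-rT) = 0.98216103; exp(-qT) = 1.00000000
C = S_0 * exp(-qT) * N(d1) - K * exp(-rT) * N(d2)
N(d1) = 0.62399872; N(d2) = 0.46487242
C = 22.0600 * 1.00000000 * 0.62399872 - 21.4500 * 0.98216103 * 0.46487242 = 3.9718

Answer: Price = 3.9718
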